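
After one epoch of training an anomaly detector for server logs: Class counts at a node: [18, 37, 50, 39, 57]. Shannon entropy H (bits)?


Probabilities: [18/201, 37/201, 50/201, 39/201, 57/201] ≈ [0.0896, 0.1841, 0.2488, 0.194, 0.2836]
H = -((18/201)·log₂(18/201) + (37/201)·log₂(37/201) + (50/201)·log₂(50/201) + (39/201)·log₂(39/201) + (57/201)·log₂(57/201))
  = 2.2351 bits

2.2351 bits


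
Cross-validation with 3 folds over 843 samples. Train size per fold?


Fold size = 843/3 = 281
Training per fold = 843 - 281 = 562

562


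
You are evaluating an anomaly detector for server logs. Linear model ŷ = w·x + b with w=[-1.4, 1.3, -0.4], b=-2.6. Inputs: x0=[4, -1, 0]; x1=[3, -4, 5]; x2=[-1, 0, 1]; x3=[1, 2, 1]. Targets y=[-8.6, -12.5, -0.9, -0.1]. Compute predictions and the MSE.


ŷ0 = (-1.4)·(4) + (1.3)·(-1) + (-0.4)·(0) - 2.6 = -9.5
ŷ1 = (-1.4)·(3) + (1.3)·(-4) + (-0.4)·(5) - 2.6 = -14.0
ŷ2 = (-1.4)·(-1) + (1.3)·(0) + (-0.4)·(1) - 2.6 = -1.6
ŷ3 = (-1.4)·(1) + (1.3)·(2) + (-0.4)·(1) - 2.6 = -1.8
errors² = [0.81, 2.25, 0.49, 2.89]
MSE = 6.4400/4 = 1.61

1.61


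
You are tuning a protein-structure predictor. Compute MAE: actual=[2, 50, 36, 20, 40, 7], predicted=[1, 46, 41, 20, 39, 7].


Absolute errors: |2-1|=1, |50-46|=4, |36-41|=5, |20-20|=0, |40-39|=1, |7-7|=0
Sum = 11
MAE = 11/6 = 11/6

11/6


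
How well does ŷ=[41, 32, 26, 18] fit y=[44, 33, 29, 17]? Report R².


ȳ = 30.75
SS_res = Σ(y-ŷ)² = 20
SS_tot = Σ(y-ȳ)² = 372.75
R² = 1 - SS_res/SS_tot = 1 - 0.0537 = 0.9463

0.9463


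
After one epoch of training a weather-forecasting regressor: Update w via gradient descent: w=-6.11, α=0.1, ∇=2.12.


w_new = w - α·∇
= -6.11 - 0.1·2.12
= -6.11 - 0.212
= -6.322

-6.322


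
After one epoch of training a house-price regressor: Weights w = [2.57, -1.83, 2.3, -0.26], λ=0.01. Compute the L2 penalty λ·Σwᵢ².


‖w‖₂² = (2.57)² + (-1.83)² + (2.3)² + (-0.26)²
     = 6.6049 + 3.3489 + 5.29 + 0.0676
     = 15.3114
λ·‖w‖₂² = 0.01·15.3114 = 0.153114

0.153114


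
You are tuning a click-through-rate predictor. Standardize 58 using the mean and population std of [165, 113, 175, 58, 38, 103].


μ = 108.6667, σ = 50.3079
z = (58 - 108.6667)/50.3079 = -1.0071

-1.0071


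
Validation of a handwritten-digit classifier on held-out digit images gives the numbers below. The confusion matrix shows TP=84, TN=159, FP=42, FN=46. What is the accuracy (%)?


Accuracy = (TP+TN)/(TP+TN+FP+FN)
= (84+159)/(331)
= 243/331 = 73.41%

73.41%


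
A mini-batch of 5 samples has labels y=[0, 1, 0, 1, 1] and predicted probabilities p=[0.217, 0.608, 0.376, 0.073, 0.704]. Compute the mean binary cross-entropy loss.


L[0] = -ln(1-0.217) = -ln(0.783) = 0.2446
L[1] = -ln(0.608) = 0.4976
L[2] = -ln(1-0.376) = -ln(0.624) = 0.4716
L[3] = -ln(0.073) = 2.6173
L[4] = -ln(0.704) = 0.351
mean = (0.2446 + 0.4976 + 0.4716 + 2.6173 + 0.351)/5 = 0.8364

0.8364


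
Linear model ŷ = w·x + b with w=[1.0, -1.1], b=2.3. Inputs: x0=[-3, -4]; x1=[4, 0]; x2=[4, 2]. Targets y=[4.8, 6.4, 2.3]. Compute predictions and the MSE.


ŷ0 = (1.0)·(-3) + (-1.1)·(-4) + 2.3 = 3.7
ŷ1 = (1.0)·(4) + (-1.1)·(0) + 2.3 = 6.3
ŷ2 = (1.0)·(4) + (-1.1)·(2) + 2.3 = 4.1
errors² = [1.21, 0.01, 3.24]
MSE = 4.4600/3 = 1.4867

1.4867


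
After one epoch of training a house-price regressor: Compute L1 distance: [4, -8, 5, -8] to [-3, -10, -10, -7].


d = |4+ 3| + |-8+ 10| + |5+ 10| + |-8+ 7|
  = 7 + 2 + 15 + 1
  = 25

25


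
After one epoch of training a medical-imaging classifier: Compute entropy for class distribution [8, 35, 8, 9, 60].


Probabilities: [8/120, 35/120, 8/120, 9/120, 60/120] ≈ [0.0667, 0.2917, 0.0667, 0.075, 0.5]
H = -((8/120)·log₂(8/120) + (35/120)·log₂(35/120) + (8/120)·log₂(8/120) + (9/120)·log₂(9/120) + (60/120)·log₂(60/120))
  = 1.8197 bits

1.8197 bits


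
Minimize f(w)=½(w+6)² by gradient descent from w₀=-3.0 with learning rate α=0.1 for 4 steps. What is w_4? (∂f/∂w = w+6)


step 1: grad = -3+6 = 3; w = -3 - 0.1·(3) = -3.3
step 2: grad = -3.3+6 = 2.7; w = -3.3 - 0.1·(2.7) = -3.57
step 3: grad = -3.57+6 = 2.43; w = -3.57 - 0.1·(2.43) = -3.813
step 4: grad = -3.813+6 = 2.187; w = -3.813 - 0.1·(2.187) = -4.0317

-4.0317


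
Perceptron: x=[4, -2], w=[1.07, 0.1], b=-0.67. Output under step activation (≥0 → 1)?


z = (4)·(1.07) + (-2)·(0.1) - 0.67
  = 3.41
step(z) = 1 (z≥0)

1


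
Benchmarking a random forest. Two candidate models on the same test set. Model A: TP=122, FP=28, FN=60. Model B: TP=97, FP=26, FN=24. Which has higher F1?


Model A: P=122/150=0.8133, R=122/182=0.6703, F1=2PR/(P+R)=2TP/(2TP+FP+FN)=244/332=0.7349
Model B: P=97/123=0.7886, R=97/121=0.8017, F1=2PR/(P+R)=2TP/(2TP+FP+FN)=194/244=0.7951
0.7349 < 0.7951 → Model B

Model B


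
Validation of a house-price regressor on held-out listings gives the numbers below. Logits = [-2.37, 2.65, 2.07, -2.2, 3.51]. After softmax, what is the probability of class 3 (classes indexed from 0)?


Exponentials: e^-2.37=0.0935, e^2.65=14.154, e^2.07=7.9248, e^-2.2=0.1108, e^3.51=33.4483
Sum = 55.7314
Softmax = [0.0017, 0.254, 0.1422, 0.002, 0.6002]
p[3] = 0.1108/55.7314 = 0.002

0.002


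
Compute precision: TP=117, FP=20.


Precision = TP/(TP+FP)
= 117/(117+20)
= 117/137 = 85.4%

85.4%


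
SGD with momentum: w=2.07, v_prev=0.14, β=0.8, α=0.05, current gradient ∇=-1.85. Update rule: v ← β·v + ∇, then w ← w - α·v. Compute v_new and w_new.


v_new = 0.8·0.14 - 1.85 = 0.112 - 1.85 = -1.738
w_new = 2.07 - 0.05·-1.738 = 2.07 + 0.0869 = 2.1569

v_new=-1.738, w_new=2.1569


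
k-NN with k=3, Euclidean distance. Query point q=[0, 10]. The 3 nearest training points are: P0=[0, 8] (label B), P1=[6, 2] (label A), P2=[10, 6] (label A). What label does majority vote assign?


d(q,P0) = 2.0  (label B)
d(q,P1) = 10.0  (label A)
d(q,P2) = 10.7703  (label A)
Votes: A=2, B=1
Majority → A

A


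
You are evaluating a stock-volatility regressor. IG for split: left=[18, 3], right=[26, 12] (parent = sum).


Parent = [44, 15], H_parent = 0.8179
H_left = 0.5917 (n=21), H_right = 0.8997 (n=38)
H_children = (21/59)·0.5917 + (38/59)·0.8997 = 0.7901
IG = 0.8179 - 0.7901 = 0.0278

0.0278


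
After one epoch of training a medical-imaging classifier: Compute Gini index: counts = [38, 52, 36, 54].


Probabilities: [38/180, 52/180, 36/180, 54/180] ≈ [0.2111, 0.2889, 0.2, 0.3]
Σpᵢ² = (1444 + 2704 + 1296 + 2916)/180² = 8360/32400
Gini = 1 - Σpᵢ² = 1 - 8360/32400 = 0.742

0.742


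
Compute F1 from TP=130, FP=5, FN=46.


Precision = 130/135 = 0.963
Recall = 130/176 = 0.7386
F1 = 2·P·R/(P+R) = 2·TP/(2·TP+FP+FN) = 260/(260+5+46) = 260/311 = 0.836

0.836


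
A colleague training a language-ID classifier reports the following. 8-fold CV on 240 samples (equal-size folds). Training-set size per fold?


Fold size = 240/8 = 30
Training per fold = 240 - 30 = 210

210


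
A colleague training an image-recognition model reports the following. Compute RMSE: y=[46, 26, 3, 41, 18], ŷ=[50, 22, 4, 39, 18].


MSE = 37/5 = 7.4
RMSE = √(37/5) = 2.7203

2.7203


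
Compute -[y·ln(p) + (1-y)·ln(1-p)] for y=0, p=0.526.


BCE = -[y·ln(p) + (1-y)·ln(1-p)]
= -0 - 1·ln(1-0.526)
= -ln(0.474) = 0.7465

0.7465


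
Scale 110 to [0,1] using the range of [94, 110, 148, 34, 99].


min=34, max=148
(110-34)/(148-34) = 76/114 = 0.6667

0.6667


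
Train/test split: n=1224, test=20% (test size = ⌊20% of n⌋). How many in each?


Test = ⌊1224·20/100⌋ = 244
Train = 1224 - 244 = 980

Train: 980, Test: 244


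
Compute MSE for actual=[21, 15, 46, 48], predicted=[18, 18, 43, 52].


Squared errors: (21-18)²=9, (15-18)²=9, (46-43)²=9, (48-52)²=16
Sum = 43
MSE = 43/4 = 43/4

43/4


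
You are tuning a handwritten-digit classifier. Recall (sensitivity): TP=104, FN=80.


Recall = TP/(TP+FN)
= 104/(104+80)
= 104/184 = 56.52%

56.52%


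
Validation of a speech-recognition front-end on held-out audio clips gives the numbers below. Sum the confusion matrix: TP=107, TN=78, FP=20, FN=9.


Total = TP + TN + FP + FN
= 107 + 78 + 20 + 9
= 214
(Predicted positive: 127, predicted negative: 87)

214


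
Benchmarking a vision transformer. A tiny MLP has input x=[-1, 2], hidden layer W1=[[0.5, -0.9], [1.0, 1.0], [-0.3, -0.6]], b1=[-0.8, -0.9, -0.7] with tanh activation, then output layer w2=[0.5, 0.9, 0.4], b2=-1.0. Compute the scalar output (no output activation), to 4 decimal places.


z1[0] = (0.5)·(-1) + (-0.9)·(2) - 0.8 = -3.1
z1[1] = (1.0)·(-1) + (1.0)·(2) - 0.9 = 0.1
z1[2] = (-0.3)·(-1) + (-0.6)·(2) - 0.7 = -1.6
h = tanh(z1) = [-0.9959, 0.0997, -0.9217]
output = (0.5)·(-0.9959) + (0.9)·(0.0997) + (0.4)·(-0.9217) - 1.0 = -1.7769

-1.7769


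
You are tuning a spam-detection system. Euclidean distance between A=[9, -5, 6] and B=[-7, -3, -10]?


d = √((9+ 7)² + (-5+ 3)² + (6+ 10)²)
  = √(256 + 4 + 256)
  = √516 = 22.7156

22.7156


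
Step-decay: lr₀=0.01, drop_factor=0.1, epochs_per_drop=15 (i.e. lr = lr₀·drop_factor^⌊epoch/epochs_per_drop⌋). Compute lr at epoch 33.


n_drops = ⌊33/15⌋ = 2
lr = 0.01·0.1^2 = 0.01·0.01 = 0.0001

0.0001


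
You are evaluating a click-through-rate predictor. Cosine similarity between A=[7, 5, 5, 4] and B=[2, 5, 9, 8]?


A·B = 7·2 + 5·5 + 5·9 + 4·8 = 116
‖A‖ = √115 = 10.7238, ‖B‖ = √174 = 13.1909
cos = 116/(√115·√174) = 116/√20010 = 0.82

0.82


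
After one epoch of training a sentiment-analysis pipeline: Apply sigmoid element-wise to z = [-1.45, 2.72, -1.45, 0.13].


σ(-1.45) = 1/(1+e^1.45) = 0.19
σ(2.72) = 1/(1+e^-2.72) = 0.9382
σ(-1.45) = 1/(1+e^1.45) = 0.19
σ(0.13) = 1/(1+e^-0.13) = 0.5325
result = [0.19, 0.9382, 0.19, 0.5325]

[0.19, 0.9382, 0.19, 0.5325]


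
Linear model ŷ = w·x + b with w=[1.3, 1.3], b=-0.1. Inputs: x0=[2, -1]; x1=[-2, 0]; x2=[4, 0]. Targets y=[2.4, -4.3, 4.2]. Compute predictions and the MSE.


ŷ0 = (1.3)·(2) + (1.3)·(-1) - 0.1 = 1.2
ŷ1 = (1.3)·(-2) + (1.3)·(0) - 0.1 = -2.7
ŷ2 = (1.3)·(4) + (1.3)·(0) - 0.1 = 5.1
errors² = [1.44, 2.56, 0.81]
MSE = 4.8100/3 = 1.6033

1.6033


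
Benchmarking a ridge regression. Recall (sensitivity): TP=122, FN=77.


Recall = TP/(TP+FN)
= 122/(122+77)
= 122/199 = 61.31%

61.31%


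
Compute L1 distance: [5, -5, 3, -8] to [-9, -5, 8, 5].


d = |5+ 9| + |-5+ 5| + |3-8| + |-8-5|
  = 14 + 0 + 5 + 13
  = 32

32


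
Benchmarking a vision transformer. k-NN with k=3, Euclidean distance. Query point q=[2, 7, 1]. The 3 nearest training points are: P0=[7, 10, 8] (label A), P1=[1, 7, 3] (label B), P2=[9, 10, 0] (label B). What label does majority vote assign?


d(q,P0) = 9.1104  (label A)
d(q,P1) = 2.2361  (label B)
d(q,P2) = 7.6811  (label B)
Votes: A=1, B=2
Majority → B

B


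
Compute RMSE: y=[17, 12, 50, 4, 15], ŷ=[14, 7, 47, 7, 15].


MSE = 52/5 = 10.4
RMSE = √(52/5) = 3.2249

3.2249


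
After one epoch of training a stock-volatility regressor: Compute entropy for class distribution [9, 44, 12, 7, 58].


Probabilities: [9/130, 44/130, 12/130, 7/130, 58/130] ≈ [0.0692, 0.3385, 0.0923, 0.0538, 0.4462]
H = -((9/130)·log₂(9/130) + (44/130)·log₂(44/130) + (12/130)·log₂(12/130) + (7/130)·log₂(7/130) + (58/130)·log₂(58/130))
  = 1.8595 bits

1.8595 bits


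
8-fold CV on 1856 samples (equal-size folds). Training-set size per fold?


Fold size = 1856/8 = 232
Training per fold = 1856 - 232 = 1624

1624


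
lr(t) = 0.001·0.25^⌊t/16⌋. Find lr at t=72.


n_drops = ⌊72/16⌋ = 4
lr = 0.001·0.25^4 = 0.001·0.00390625 = 0.00000390625

0.00000390625


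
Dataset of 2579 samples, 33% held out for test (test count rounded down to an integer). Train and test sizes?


Test = ⌊2579·33/100⌋ = 851
Train = 2579 - 851 = 1728

Train: 1728, Test: 851


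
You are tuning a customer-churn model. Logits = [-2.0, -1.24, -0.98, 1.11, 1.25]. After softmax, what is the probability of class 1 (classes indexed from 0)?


Exponentials: e^-2.0=0.1353, e^-1.24=0.2894, e^-0.98=0.3753, e^1.11=3.0344, e^1.25=3.4903
Sum = 7.3247
Softmax = [0.0185, 0.0395, 0.0512, 0.4143, 0.4765]
p[1] = 0.2894/7.3247 = 0.0395

0.0395


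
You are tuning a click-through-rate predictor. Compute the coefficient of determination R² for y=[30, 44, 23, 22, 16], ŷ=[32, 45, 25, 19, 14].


ȳ = 27
SS_res = Σ(y-ŷ)² = 22
SS_tot = Σ(y-ȳ)² = 460
R² = 1 - SS_res/SS_tot = 1 - 0.0478 = 0.9522

0.9522


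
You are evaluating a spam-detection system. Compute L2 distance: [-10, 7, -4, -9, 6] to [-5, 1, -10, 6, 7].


d = √((-10+ 5)² + (7-1)² + (-4+ 10)² + (-9-6)² + (6-7)²)
  = √(25 + 36 + 36 + 225 + 1)
  = √323 = 17.9722

17.9722


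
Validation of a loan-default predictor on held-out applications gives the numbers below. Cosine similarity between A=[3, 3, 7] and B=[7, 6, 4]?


A·B = 3·7 + 3·6 + 7·4 = 67
‖A‖ = √67 = 8.1854, ‖B‖ = √101 = 10.0499
cos = 67/(√67·√101) = 67/√6767 = 0.8145

0.8145


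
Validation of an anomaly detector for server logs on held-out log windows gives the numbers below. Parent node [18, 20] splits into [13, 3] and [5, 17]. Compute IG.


Parent = [18, 20], H_parent = 0.998
H_left = 0.6962 (n=16), H_right = 0.7732 (n=22)
H_children = (16/38)·0.6962 + (22/38)·0.7732 = 0.7408
IG = 0.998 - 0.7408 = 0.2572

0.2572


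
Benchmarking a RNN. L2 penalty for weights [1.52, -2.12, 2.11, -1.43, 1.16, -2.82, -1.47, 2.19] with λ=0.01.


‖w‖₂² = (1.52)² + (-2.12)² + (2.11)² + (-1.43)² + (1.16)² + (-2.82)² + (-1.47)² + (2.19)²
     = 2.3104 + 4.4944 + 4.4521 + 2.0449 + 1.3456 + 7.9524 + 2.1609 + 4.7961
     = 29.5568
λ·‖w‖₂² = 0.01·29.5568 = 0.295568

0.295568


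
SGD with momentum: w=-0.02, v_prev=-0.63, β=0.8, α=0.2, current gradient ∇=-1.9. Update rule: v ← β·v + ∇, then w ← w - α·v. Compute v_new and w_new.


v_new = 0.8·-0.63 - 1.9 = -0.504 - 1.9 = -2.404
w_new = -0.02 - 0.2·-2.404 = -0.02 + 0.4808 = 0.4608

v_new=-2.404, w_new=0.4608


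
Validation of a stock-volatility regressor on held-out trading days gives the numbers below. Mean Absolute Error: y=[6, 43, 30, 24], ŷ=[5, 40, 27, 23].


Absolute errors: |6-5|=1, |43-40|=3, |30-27|=3, |24-23|=1
Sum = 8
MAE = 8/4 = 2

2


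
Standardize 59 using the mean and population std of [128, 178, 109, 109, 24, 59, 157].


μ = 109.1429, σ = 49.4987
z = (59 - 109.1429)/49.4987 = -1.013

-1.013


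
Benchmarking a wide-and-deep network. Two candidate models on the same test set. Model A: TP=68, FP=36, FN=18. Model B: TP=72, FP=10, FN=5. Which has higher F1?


Model A: P=68/104=0.6538, R=68/86=0.7907, F1=2PR/(P+R)=2TP/(2TP+FP+FN)=136/190=0.7158
Model B: P=72/82=0.878, R=72/77=0.9351, F1=2PR/(P+R)=2TP/(2TP+FP+FN)=144/159=0.9057
0.7158 < 0.9057 → Model B

Model B


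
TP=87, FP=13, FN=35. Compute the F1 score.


Precision = 87/100 = 0.87
Recall = 87/122 = 0.7131
F1 = 2·P·R/(P+R) = 2·TP/(2·TP+FP+FN) = 174/(174+13+35) = 174/222 = 0.7838

0.7838


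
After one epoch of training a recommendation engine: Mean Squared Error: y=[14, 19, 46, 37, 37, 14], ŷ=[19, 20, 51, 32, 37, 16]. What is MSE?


Squared errors: (14-19)²=25, (19-20)²=1, (46-51)²=25, (37-32)²=25, (37-37)²=0, (14-16)²=4
Sum = 80
MSE = 80/6 = 40/3

40/3


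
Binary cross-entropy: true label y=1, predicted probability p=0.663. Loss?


BCE = -[y·ln(p) + (1-y)·ln(1-p)]
= -1·ln(0.663) - 0
= -ln(0.663) = 0.411

0.411


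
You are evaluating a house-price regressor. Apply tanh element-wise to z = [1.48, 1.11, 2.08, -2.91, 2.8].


tanh(1.48) = 0.9015
tanh(1.11) = 0.8041
tanh(2.08) = 0.9693
tanh(-2.91) = -0.9941
tanh(2.8) = 0.9926
result = [0.9015, 0.8041, 0.9693, -0.9941, 0.9926]

[0.9015, 0.8041, 0.9693, -0.9941, 0.9926]


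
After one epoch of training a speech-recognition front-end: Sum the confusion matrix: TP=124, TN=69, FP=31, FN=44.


Total = TP + TN + FP + FN
= 124 + 69 + 31 + 44
= 268
(Predicted positive: 155, predicted negative: 113)

268


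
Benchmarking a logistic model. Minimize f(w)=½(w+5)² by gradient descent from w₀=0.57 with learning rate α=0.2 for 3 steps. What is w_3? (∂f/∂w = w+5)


step 1: grad = 0.57+5 = 5.57; w = 0.57 - 0.2·(5.57) = -0.544
step 2: grad = -0.544+5 = 4.456; w = -0.544 - 0.2·(4.456) = -1.4352
step 3: grad = -1.4352+5 = 3.5648; w = -1.4352 - 0.2·(3.5648) = -2.14816

-2.14816


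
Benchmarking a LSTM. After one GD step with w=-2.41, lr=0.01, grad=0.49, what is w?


w_new = w - α·∇
= -2.41 - 0.01·0.49
= -2.41 - 0.0049
= -2.4149

-2.4149


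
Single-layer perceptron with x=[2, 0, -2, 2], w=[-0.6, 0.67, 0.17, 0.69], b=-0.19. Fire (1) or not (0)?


z = (2)·(-0.6) + (0)·(0.67) + (-2)·(0.17) + (2)·(0.69) - 0.19
  = -0.35
step(z) = 0 (z<0)

0


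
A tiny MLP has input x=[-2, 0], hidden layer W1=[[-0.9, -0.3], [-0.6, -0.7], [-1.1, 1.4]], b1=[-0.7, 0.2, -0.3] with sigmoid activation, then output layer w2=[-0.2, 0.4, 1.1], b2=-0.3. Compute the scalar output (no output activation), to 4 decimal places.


z1[0] = (-0.9)·(-2) + (-0.3)·(0) - 0.7 = 1.1
z1[1] = (-0.6)·(-2) + (-0.7)·(0) + 0.2 = 1.4
z1[2] = (-1.1)·(-2) + (1.4)·(0) - 0.3 = 1.9
h = sigmoid(z1) = [0.7503, 0.8022, 0.8699]
output = (-0.2)·(0.7503) + (0.4)·(0.8022) + (1.1)·(0.8699) - 0.3 = 0.8277

0.8277


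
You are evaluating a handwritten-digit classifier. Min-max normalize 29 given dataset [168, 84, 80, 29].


min=29, max=168
(29-29)/(168-29) = 0/139 = 0.0

0.0


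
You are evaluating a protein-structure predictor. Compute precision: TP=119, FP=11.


Precision = TP/(TP+FP)
= 119/(119+11)
= 119/130 = 91.54%

91.54%


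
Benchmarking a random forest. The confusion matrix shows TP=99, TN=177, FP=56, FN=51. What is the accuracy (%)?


Accuracy = (TP+TN)/(TP+TN+FP+FN)
= (99+177)/(383)
= 276/383 = 72.06%

72.06%


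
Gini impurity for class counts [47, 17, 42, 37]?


Probabilities: [47/143, 17/143, 42/143, 37/143] ≈ [0.3287, 0.1189, 0.2937, 0.2587]
Σpᵢ² = (2209 + 289 + 1764 + 1369)/143² = 5631/20449
Gini = 1 - Σpᵢ² = 1 - 5631/20449 = 0.7246

0.7246


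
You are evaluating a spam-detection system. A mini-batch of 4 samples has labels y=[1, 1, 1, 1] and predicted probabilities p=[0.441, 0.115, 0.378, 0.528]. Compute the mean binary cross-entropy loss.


L[0] = -ln(0.441) = 0.8187
L[1] = -ln(0.115) = 2.1628
L[2] = -ln(0.378) = 0.9729
L[3] = -ln(0.528) = 0.6387
mean = (0.8187 + 2.1628 + 0.9729 + 0.6387)/4 = 1.1483

1.1483


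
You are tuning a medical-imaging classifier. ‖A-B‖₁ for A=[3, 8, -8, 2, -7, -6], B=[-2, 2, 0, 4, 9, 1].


d = |3+ 2| + |8-2| + |-8-0| + |2-4| + |-7-9| + |-6-1|
  = 5 + 6 + 8 + 2 + 16 + 7
  = 44

44


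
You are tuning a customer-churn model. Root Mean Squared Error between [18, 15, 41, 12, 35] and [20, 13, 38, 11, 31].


MSE = 34/5 = 6.8
RMSE = √(34/5) = 2.6077

2.6077


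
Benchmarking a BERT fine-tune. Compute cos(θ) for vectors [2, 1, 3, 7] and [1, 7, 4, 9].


A·B = 2·1 + 1·7 + 3·4 + 7·9 = 84
‖A‖ = √63 = 7.9373, ‖B‖ = √147 = 12.1244
cos = 84/(√63·√147) = 84/√9261 = 0.8729

0.8729


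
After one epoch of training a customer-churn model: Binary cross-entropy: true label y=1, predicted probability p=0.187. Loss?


BCE = -[y·ln(p) + (1-y)·ln(1-p)]
= -1·ln(0.187) - 0
= -ln(0.187) = 1.6766

1.6766


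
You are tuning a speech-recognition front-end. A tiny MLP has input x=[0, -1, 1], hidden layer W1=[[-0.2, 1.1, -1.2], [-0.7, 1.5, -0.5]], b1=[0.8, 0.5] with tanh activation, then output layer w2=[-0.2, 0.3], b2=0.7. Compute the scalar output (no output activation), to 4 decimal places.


z1[0] = (-0.2)·(0) + (1.1)·(-1) + (-1.2)·(1) + 0.8 = -1.5
z1[1] = (-0.7)·(0) + (1.5)·(-1) + (-0.5)·(1) + 0.5 = -1.5
h = tanh(z1) = [-0.9051, -0.9051]
output = (-0.2)·(-0.9051) + (0.3)·(-0.9051) + 0.7 = 0.6095

0.6095


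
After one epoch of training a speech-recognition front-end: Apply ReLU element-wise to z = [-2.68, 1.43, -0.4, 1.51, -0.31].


ReLU(-2.68) = max(0, -2.68) = 0.0
ReLU(1.43) = max(0, 1.43) = 1.43
ReLU(-0.4) = max(0, -0.4) = 0.0
ReLU(1.51) = max(0, 1.51) = 1.51
ReLU(-0.31) = max(0, -0.31) = 0.0
result = [0.0, 1.43, 0.0, 1.51, 0.0]

[0.0, 1.43, 0.0, 1.51, 0.0]


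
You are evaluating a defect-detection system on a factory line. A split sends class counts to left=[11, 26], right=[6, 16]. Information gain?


Parent = [17, 42], H_parent = 0.8663
H_left = 0.878 (n=37), H_right = 0.8454 (n=22)
H_children = (37/59)·0.878 + (22/59)·0.8454 = 0.8658
IG = 0.8663 - 0.8658 = 0.0005

0.0005


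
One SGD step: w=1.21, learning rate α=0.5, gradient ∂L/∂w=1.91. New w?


w_new = w - α·∇
= 1.21 - 0.5·1.91
= 1.21 - 0.955
= 0.255

0.255


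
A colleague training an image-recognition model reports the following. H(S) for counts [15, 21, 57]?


Probabilities: [15/93, 21/93, 57/93] ≈ [0.1613, 0.2258, 0.6129]
H = -((15/93)·log₂(15/93) + (21/93)·log₂(21/93) + (57/93)·log₂(57/93))
  = 1.3422 bits

1.3422 bits


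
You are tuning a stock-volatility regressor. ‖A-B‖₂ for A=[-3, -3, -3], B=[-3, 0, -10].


d = √((-3+ 3)² + (-3-0)² + (-3+ 10)²)
  = √(0 + 9 + 49)
  = √58 = 7.6158

7.6158


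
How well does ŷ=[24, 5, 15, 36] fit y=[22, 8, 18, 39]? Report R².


ȳ = 21.75
SS_res = Σ(y-ŷ)² = 31
SS_tot = Σ(y-ȳ)² = 500.75
R² = 1 - SS_res/SS_tot = 1 - 0.0619 = 0.9381

0.9381


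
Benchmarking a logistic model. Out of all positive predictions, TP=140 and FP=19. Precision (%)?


Precision = TP/(TP+FP)
= 140/(140+19)
= 140/159 = 88.05%

88.05%


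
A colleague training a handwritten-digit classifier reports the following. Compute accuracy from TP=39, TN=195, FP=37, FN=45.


Accuracy = (TP+TN)/(TP+TN+FP+FN)
= (39+195)/(316)
= 234/316 = 74.05%

74.05%


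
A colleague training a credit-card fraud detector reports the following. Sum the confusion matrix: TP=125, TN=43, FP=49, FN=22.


Total = TP + TN + FP + FN
= 125 + 43 + 49 + 22
= 239
(Predicted positive: 174, predicted negative: 65)

239


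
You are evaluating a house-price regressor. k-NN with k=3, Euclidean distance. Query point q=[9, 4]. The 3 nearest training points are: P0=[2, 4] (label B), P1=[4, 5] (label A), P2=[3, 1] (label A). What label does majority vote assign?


d(q,P0) = 7.0  (label B)
d(q,P1) = 5.099  (label A)
d(q,P2) = 6.7082  (label A)
Votes: A=2, B=1
Majority → A

A


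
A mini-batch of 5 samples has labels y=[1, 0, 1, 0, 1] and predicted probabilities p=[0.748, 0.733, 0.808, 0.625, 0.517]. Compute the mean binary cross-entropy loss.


L[0] = -ln(0.748) = 0.2904
L[1] = -ln(1-0.733) = -ln(0.267) = 1.3205
L[2] = -ln(0.808) = 0.2132
L[3] = -ln(1-0.625) = -ln(0.375) = 0.9808
L[4] = -ln(0.517) = 0.6597
mean = (0.2904 + 1.3205 + 0.2132 + 0.9808 + 0.6597)/5 = 0.6929

0.6929


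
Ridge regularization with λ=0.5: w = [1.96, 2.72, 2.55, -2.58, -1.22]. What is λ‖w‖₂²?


‖w‖₂² = (1.96)² + (2.72)² + (2.55)² + (-2.58)² + (-1.22)²
     = 3.8416 + 7.3984 + 6.5025 + 6.6564 + 1.4884
     = 25.8873
λ·‖w‖₂² = 0.5·25.8873 = 12.94365

12.94365


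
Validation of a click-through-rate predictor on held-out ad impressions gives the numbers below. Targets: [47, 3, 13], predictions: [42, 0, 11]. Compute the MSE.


Squared errors: (47-42)²=25, (3-0)²=9, (13-11)²=4
Sum = 38
MSE = 38/3 = 38/3

38/3


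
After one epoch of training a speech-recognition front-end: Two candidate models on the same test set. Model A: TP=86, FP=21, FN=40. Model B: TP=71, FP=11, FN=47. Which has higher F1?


Model A: P=86/107=0.8037, R=86/126=0.6825, F1=2PR/(P+R)=2TP/(2TP+FP+FN)=172/233=0.7382
Model B: P=71/82=0.8659, R=71/118=0.6017, F1=2PR/(P+R)=2TP/(2TP+FP+FN)=142/200=0.71
0.7382 > 0.71 → Model A

Model A


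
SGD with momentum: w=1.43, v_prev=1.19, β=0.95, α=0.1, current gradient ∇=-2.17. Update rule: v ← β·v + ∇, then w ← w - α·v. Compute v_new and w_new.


v_new = 0.95·1.19 - 2.17 = 1.1305 - 2.17 = -1.0395
w_new = 1.43 - 0.1·-1.0395 = 1.43 + 0.10395 = 1.53395

v_new=-1.0395, w_new=1.53395


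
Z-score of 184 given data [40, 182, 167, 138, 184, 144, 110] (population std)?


μ = 137.8571, σ = 46.7774
z = (184 - 137.8571)/46.7774 = 0.9864

0.9864


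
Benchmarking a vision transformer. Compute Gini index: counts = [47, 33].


Probabilities: [47/80, 33/80] ≈ [0.5875, 0.4125]
Σpᵢ² = (2209 + 1089)/80² = 3298/6400
Gini = 1 - Σpᵢ² = 1 - 3298/6400 = 0.4847

0.4847


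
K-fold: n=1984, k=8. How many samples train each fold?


Fold size = 1984/8 = 248
Training per fold = 1984 - 248 = 1736

1736


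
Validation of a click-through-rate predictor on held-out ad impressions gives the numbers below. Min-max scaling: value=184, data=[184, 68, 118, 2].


min=2, max=184
(184-2)/(184-2) = 182/182 = 1.0

1.0


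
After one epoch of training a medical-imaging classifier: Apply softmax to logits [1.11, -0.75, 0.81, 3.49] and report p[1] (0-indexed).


Exponentials: e^1.11=3.0344, e^-0.75=0.4724, e^0.81=2.2479, e^3.49=32.7859
Sum = 38.5406
Softmax = [0.0787, 0.0123, 0.0583, 0.8507]
p[1] = 0.4724/38.5406 = 0.0123

0.0123


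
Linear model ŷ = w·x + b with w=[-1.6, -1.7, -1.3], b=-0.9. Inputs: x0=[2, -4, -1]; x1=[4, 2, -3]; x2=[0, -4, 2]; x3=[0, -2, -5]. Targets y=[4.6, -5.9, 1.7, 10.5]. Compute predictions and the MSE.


ŷ0 = (-1.6)·(2) + (-1.7)·(-4) + (-1.3)·(-1) - 0.9 = 4.0
ŷ1 = (-1.6)·(4) + (-1.7)·(2) + (-1.3)·(-3) - 0.9 = -6.8
ŷ2 = (-1.6)·(0) + (-1.7)·(-4) + (-1.3)·(2) - 0.9 = 3.3
ŷ3 = (-1.6)·(0) + (-1.7)·(-2) + (-1.3)·(-5) - 0.9 = 9.0
errors² = [0.36, 0.81, 2.56, 2.25]
MSE = 5.9800/4 = 1.495

1.495


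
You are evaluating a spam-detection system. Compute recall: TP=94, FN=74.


Recall = TP/(TP+FN)
= 94/(94+74)
= 94/168 = 55.95%

55.95%


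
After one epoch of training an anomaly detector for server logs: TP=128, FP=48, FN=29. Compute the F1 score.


Precision = 128/176 = 0.7273
Recall = 128/157 = 0.8153
F1 = 2·P·R/(P+R) = 2·TP/(2·TP+FP+FN) = 256/(256+48+29) = 256/333 = 0.7688

0.7688


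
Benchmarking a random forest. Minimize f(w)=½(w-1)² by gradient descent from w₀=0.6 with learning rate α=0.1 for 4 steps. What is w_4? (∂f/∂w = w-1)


step 1: grad = 0.6-1 = -0.4; w = 0.6 - 0.1·(-0.4) = 0.64
step 2: grad = 0.64-1 = -0.36; w = 0.64 - 0.1·(-0.36) = 0.676
step 3: grad = 0.676-1 = -0.324; w = 0.676 - 0.1·(-0.324) = 0.7084
step 4: grad = 0.7084-1 = -0.2916; w = 0.7084 - 0.1·(-0.2916) = 0.73756

0.73756


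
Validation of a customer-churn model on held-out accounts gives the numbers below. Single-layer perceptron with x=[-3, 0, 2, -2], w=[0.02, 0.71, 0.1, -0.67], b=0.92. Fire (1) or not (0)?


z = (-3)·(0.02) + (0)·(0.71) + (2)·(0.1) + (-2)·(-0.67) + 0.92
  = 2.4
step(z) = 1 (z≥0)

1


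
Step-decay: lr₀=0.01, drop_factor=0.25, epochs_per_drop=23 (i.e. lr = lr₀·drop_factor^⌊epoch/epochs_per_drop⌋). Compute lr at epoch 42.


n_drops = ⌊42/23⌋ = 1
lr = 0.01·0.25^1 = 0.01·0.25 = 0.0025

0.0025


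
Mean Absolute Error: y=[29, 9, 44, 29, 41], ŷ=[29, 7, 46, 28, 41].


Absolute errors: |29-29|=0, |9-7|=2, |44-46|=2, |29-28|=1, |41-41|=0
Sum = 5
MAE = 5/5 = 1

1


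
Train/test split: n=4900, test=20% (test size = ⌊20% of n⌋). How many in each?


Test = ⌊4900·20/100⌋ = 980
Train = 4900 - 980 = 3920

Train: 3920, Test: 980


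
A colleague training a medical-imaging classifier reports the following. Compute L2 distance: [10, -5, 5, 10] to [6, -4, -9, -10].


d = √((10-6)² + (-5+ 4)² + (5+ 9)² + (10+ 10)²)
  = √(16 + 1 + 196 + 400)
  = √613 = 24.7588

24.7588


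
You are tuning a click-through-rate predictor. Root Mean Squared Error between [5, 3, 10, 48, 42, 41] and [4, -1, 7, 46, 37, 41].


MSE = 55/6 = 9.1667
RMSE = √(55/6) = 3.0277

3.0277


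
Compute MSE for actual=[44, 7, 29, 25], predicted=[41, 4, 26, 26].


Squared errors: (44-41)²=9, (7-4)²=9, (29-26)²=9, (25-26)²=1
Sum = 28
MSE = 28/4 = 7

7


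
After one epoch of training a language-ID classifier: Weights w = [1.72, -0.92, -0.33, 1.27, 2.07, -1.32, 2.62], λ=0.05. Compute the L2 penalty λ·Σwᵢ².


‖w‖₂² = (1.72)² + (-0.92)² + (-0.33)² + (1.27)² + (2.07)² + (-1.32)² + (2.62)²
     = 2.9584 + 0.8464 + 0.1089 + 1.6129 + 4.2849 + 1.7424 + 6.8644
     = 18.4183
λ·‖w‖₂² = 0.05·18.4183 = 0.920915

0.920915


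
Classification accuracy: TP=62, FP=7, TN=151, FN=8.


Accuracy = (TP+TN)/(TP+TN+FP+FN)
= (62+151)/(228)
= 213/228 = 93.42%

93.42%


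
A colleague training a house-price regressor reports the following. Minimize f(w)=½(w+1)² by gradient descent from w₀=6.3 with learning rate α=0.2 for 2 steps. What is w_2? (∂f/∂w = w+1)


step 1: grad = 6.3+1 = 7.3; w = 6.3 - 0.2·(7.3) = 4.84
step 2: grad = 4.84+1 = 5.84; w = 4.84 - 0.2·(5.84) = 3.672

3.672


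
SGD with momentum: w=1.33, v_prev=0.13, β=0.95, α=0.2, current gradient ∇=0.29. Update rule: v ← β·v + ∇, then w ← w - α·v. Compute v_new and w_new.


v_new = 0.95·0.13 + 0.29 = 0.1235 + 0.29 = 0.4135
w_new = 1.33 - 0.2·0.4135 = 1.33 - 0.0827 = 1.2473

v_new=0.4135, w_new=1.2473


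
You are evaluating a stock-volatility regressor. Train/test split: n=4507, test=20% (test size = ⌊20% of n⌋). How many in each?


Test = ⌊4507·20/100⌋ = 901
Train = 4507 - 901 = 3606

Train: 3606, Test: 901


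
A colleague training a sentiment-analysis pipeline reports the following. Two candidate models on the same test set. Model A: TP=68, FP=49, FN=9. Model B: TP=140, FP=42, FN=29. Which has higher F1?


Model A: P=68/117=0.5812, R=68/77=0.8831, F1=2PR/(P+R)=2TP/(2TP+FP+FN)=136/194=0.701
Model B: P=140/182=0.7692, R=140/169=0.8284, F1=2PR/(P+R)=2TP/(2TP+FP+FN)=280/351=0.7977
0.701 < 0.7977 → Model B

Model B


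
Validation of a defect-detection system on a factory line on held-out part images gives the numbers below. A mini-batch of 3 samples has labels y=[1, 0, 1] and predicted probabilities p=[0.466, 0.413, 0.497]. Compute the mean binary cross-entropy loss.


L[0] = -ln(0.466) = 0.7636
L[1] = -ln(1-0.413) = -ln(0.587) = 0.5327
L[2] = -ln(0.497) = 0.6992
mean = (0.7636 + 0.5327 + 0.6992)/3 = 0.6652

0.6652


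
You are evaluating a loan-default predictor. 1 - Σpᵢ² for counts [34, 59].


Probabilities: [34/93, 59/93] ≈ [0.3656, 0.6344]
Σpᵢ² = (1156 + 3481)/93² = 4637/8649
Gini = 1 - Σpᵢ² = 1 - 4637/8649 = 0.4639

0.4639


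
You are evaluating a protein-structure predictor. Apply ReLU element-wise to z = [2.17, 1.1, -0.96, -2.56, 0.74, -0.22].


ReLU(2.17) = max(0, 2.17) = 2.17
ReLU(1.1) = max(0, 1.1) = 1.1
ReLU(-0.96) = max(0, -0.96) = 0.0
ReLU(-2.56) = max(0, -2.56) = 0.0
ReLU(0.74) = max(0, 0.74) = 0.74
ReLU(-0.22) = max(0, -0.22) = 0.0
result = [2.17, 1.1, 0.0, 0.0, 0.74, 0.0]

[2.17, 1.1, 0.0, 0.0, 0.74, 0.0]


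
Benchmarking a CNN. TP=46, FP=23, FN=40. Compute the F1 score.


Precision = 46/69 = 0.6667
Recall = 46/86 = 0.5349
F1 = 2·P·R/(P+R) = 2·TP/(2·TP+FP+FN) = 92/(92+23+40) = 92/155 = 0.5935

0.5935


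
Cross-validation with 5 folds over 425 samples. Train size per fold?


Fold size = 425/5 = 85
Training per fold = 425 - 85 = 340

340


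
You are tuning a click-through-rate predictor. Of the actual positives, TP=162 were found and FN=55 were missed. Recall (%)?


Recall = TP/(TP+FN)
= 162/(162+55)
= 162/217 = 74.65%

74.65%


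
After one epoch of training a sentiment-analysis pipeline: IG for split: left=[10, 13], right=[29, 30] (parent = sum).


Parent = [39, 43], H_parent = 0.9983
H_left = 0.9877 (n=23), H_right = 0.9998 (n=59)
H_children = (23/82)·0.9877 + (59/82)·0.9998 = 0.9964
IG = 0.9983 - 0.9964 = 0.0019

0.0019


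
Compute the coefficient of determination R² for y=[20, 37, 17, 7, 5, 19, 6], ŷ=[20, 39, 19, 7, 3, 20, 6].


ȳ = 15.8571
SS_res = Σ(y-ŷ)² = 13
SS_tot = Σ(y-ȳ)² = 768.86
R² = 1 - SS_res/SS_tot = 1 - 0.0169 = 0.9831

0.9831


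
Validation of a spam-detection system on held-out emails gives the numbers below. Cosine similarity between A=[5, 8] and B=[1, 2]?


A·B = 5·1 + 8·2 = 21
‖A‖ = √89 = 9.434, ‖B‖ = √5 = 2.2361
cos = 21/(√89·√5) = 21/√445 = 0.9955

0.9955


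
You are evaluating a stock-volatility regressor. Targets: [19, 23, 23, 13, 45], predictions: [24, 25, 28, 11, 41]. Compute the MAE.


Absolute errors: |19-24|=5, |23-25|=2, |23-28|=5, |13-11|=2, |45-41|=4
Sum = 18
MAE = 18/5 = 18/5

18/5


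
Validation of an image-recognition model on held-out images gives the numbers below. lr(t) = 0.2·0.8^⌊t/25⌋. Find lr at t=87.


n_drops = ⌊87/25⌋ = 3
lr = 0.2·0.8^3 = 0.2·0.512 = 0.1024

0.1024


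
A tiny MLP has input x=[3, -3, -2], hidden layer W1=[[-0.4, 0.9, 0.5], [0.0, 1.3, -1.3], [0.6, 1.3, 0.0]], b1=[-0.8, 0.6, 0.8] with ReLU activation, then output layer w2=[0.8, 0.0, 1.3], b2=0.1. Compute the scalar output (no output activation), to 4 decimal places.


z1[0] = (-0.4)·(3) + (0.9)·(-3) + (0.5)·(-2) - 0.8 = -5.7
z1[1] = (0.0)·(3) + (1.3)·(-3) + (-1.3)·(-2) + 0.6 = -0.7
z1[2] = (0.6)·(3) + (1.3)·(-3) + (0.0)·(-2) + 0.8 = -1.3
h = ReLU(z1) = [0.0, 0.0, 0.0]
output = (0.8)·(0.0) + (0.0)·(0.0) + (1.3)·(0.0) + 0.1 = 0.1

0.1


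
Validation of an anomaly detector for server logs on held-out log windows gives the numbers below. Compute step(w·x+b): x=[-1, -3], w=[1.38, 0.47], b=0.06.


z = (-1)·(1.38) + (-3)·(0.47) + 0.06
  = -2.73
step(z) = 0 (z<0)

0


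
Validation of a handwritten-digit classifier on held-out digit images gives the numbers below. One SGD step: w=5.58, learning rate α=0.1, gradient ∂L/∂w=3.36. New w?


w_new = w - α·∇
= 5.58 - 0.1·3.36
= 5.58 - 0.336
= 5.244

5.244


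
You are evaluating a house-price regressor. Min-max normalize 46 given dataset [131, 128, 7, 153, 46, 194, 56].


min=7, max=194
(46-7)/(194-7) = 39/187 = 0.2086

0.2086


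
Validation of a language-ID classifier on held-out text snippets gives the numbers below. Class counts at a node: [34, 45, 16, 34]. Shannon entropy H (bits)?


Probabilities: [34/129, 45/129, 16/129, 34/129] ≈ [0.2636, 0.3488, 0.124, 0.2636]
H = -((34/129)·log₂(34/129) + (45/129)·log₂(45/129) + (16/129)·log₂(16/129) + (34/129)·log₂(34/129))
  = 1.9176 bits

1.9176 bits


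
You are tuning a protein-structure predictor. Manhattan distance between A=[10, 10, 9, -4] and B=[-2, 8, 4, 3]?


d = |10+ 2| + |10-8| + |9-4| + |-4-3|
  = 12 + 2 + 5 + 7
  = 26

26


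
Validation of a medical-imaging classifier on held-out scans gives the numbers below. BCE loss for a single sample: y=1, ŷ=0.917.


BCE = -[y·ln(p) + (1-y)·ln(1-p)]
= -1·ln(0.917) - 0
= -ln(0.917) = 0.0866

0.0866


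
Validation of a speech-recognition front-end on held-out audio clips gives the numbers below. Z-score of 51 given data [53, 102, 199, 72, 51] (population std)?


μ = 95.4, σ = 54.9422
z = (51 - 95.4)/54.9422 = -0.8081

-0.8081


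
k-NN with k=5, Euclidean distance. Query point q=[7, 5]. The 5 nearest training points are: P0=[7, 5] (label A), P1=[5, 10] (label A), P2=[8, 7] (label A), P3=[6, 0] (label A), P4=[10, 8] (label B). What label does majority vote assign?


d(q,P0) = 0.0  (label A)
d(q,P1) = 5.3852  (label A)
d(q,P2) = 2.2361  (label A)
d(q,P3) = 5.099  (label A)
d(q,P4) = 4.2426  (label B)
Votes: A=4, B=1
Majority → A

A


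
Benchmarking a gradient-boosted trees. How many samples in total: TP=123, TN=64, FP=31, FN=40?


Total = TP + TN + FP + FN
= 123 + 64 + 31 + 40
= 258
(Predicted positive: 154, predicted negative: 104)

258


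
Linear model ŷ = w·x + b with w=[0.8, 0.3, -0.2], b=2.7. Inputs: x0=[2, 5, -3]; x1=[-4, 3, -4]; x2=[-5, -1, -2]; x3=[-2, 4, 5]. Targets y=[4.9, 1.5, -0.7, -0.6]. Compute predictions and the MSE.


ŷ0 = (0.8)·(2) + (0.3)·(5) + (-0.2)·(-3) + 2.7 = 6.4
ŷ1 = (0.8)·(-4) + (0.3)·(3) + (-0.2)·(-4) + 2.7 = 1.2
ŷ2 = (0.8)·(-5) + (0.3)·(-1) + (-0.2)·(-2) + 2.7 = -1.2
ŷ3 = (0.8)·(-2) + (0.3)·(4) + (-0.2)·(5) + 2.7 = 1.3
errors² = [2.25, 0.09, 0.25, 3.61]
MSE = 6.2000/4 = 1.55

1.55


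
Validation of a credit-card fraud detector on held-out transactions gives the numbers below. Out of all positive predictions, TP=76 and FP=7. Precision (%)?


Precision = TP/(TP+FP)
= 76/(76+7)
= 76/83 = 91.57%

91.57%


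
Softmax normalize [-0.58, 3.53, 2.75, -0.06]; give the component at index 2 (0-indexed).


Exponentials: e^-0.58=0.5599, e^3.53=34.124, e^2.75=15.6426, e^-0.06=0.9418
Sum = 51.2683
Softmax = [0.0109, 0.6656, 0.3051, 0.0184]
p[2] = 15.6426/51.2683 = 0.3051

0.3051


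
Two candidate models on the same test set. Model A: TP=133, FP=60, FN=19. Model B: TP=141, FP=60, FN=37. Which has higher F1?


Model A: P=133/193=0.6891, R=133/152=0.875, F1=2PR/(P+R)=2TP/(2TP+FP+FN)=266/345=0.771
Model B: P=141/201=0.7015, R=141/178=0.7921, F1=2PR/(P+R)=2TP/(2TP+FP+FN)=282/379=0.7441
0.771 > 0.7441 → Model A

Model A


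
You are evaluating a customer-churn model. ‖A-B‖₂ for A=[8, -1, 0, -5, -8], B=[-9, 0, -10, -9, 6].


d = √((8+ 9)² + (-1-0)² + (0+ 10)² + (-5+ 9)² + (-8-6)²)
  = √(289 + 1 + 100 + 16 + 196)
  = √602 = 24.5357

24.5357


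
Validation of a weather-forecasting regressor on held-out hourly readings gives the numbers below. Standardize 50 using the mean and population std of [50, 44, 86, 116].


μ = 74, σ = 29.0861
z = (50 - 74)/29.0861 = -0.8251

-0.8251


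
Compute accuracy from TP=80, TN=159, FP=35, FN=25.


Accuracy = (TP+TN)/(TP+TN+FP+FN)
= (80+159)/(299)
= 239/299 = 79.93%

79.93%


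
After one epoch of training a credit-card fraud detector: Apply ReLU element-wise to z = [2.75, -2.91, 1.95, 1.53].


ReLU(2.75) = max(0, 2.75) = 2.75
ReLU(-2.91) = max(0, -2.91) = 0.0
ReLU(1.95) = max(0, 1.95) = 1.95
ReLU(1.53) = max(0, 1.53) = 1.53
result = [2.75, 0.0, 1.95, 1.53]

[2.75, 0.0, 1.95, 1.53]


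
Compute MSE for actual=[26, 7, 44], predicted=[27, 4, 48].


Squared errors: (26-27)²=1, (7-4)²=9, (44-48)²=16
Sum = 26
MSE = 26/3 = 26/3

26/3


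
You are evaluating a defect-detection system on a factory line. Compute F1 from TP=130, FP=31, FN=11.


Precision = 130/161 = 0.8075
Recall = 130/141 = 0.922
F1 = 2·P·R/(P+R) = 2·TP/(2·TP+FP+FN) = 260/(260+31+11) = 260/302 = 0.8609

0.8609


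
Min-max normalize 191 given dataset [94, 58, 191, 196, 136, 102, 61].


min=58, max=196
(191-58)/(196-58) = 133/138 = 0.9638

0.9638


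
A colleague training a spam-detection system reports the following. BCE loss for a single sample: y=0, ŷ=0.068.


BCE = -[y·ln(p) + (1-y)·ln(1-p)]
= -0 - 1·ln(1-0.068)
= -ln(0.932) = 0.0704

0.0704


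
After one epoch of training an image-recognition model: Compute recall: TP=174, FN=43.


Recall = TP/(TP+FN)
= 174/(174+43)
= 174/217 = 80.18%

80.18%


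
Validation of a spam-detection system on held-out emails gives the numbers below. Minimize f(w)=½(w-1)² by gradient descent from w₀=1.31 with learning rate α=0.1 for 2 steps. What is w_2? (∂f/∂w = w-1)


step 1: grad = 1.31-1 = 0.31; w = 1.31 - 0.1·(0.31) = 1.279
step 2: grad = 1.279-1 = 0.279; w = 1.279 - 0.1·(0.279) = 1.2511

1.2511


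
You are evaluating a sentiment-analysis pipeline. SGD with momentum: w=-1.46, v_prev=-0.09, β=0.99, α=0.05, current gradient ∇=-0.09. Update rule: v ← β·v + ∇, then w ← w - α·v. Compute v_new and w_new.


v_new = 0.99·-0.09 - 0.09 = -0.0891 - 0.09 = -0.1791
w_new = -1.46 - 0.05·-0.1791 = -1.46 + 0.008955 = -1.451045

v_new=-0.1791, w_new=-1.451045
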